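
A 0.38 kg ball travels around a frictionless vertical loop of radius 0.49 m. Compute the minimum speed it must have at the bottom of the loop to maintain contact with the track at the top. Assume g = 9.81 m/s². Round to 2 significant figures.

v = 4.9 m/s

At the top: mg = mv_top²/r ⇒ v_top² = gr = 4.807 m²/s²
Energy from bottom to top (height 2r): ½mv_bot² = ½mv_top² + mg(2r)
v_bot² = gr + 4gr = 5gr = 24.03
v_bot = √(5gr) = 4.902 m/s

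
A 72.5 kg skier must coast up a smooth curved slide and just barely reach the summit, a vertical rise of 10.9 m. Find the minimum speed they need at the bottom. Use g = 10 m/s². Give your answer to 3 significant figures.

At the top they are momentarily at rest, so all KE converts to PE: ½mv² = mgh
v = √(2gh) = √(2 × 10 × 10.9) = 14.76 m/s

v = 14.8 m/s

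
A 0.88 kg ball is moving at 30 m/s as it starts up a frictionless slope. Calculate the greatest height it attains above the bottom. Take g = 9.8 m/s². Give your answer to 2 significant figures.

Setting KE at the bottom equal to PE gained: ½mv² = mgh
h = v²/(2g) = 30²/(2 × 9.8) = 45.92 m

h = 46 m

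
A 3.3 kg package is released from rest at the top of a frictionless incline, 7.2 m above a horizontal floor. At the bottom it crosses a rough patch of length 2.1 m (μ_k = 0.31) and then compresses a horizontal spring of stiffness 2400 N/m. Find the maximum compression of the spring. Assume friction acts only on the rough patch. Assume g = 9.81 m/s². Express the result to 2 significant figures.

x = 0.42 m

Initial energy: E₁ = mgh = (3.3)(9.81)(7.2) = 233.09 J
Friction removes W_f = μ_k mg d = (0.31)(3.3)(9.81)(2.1) = 21.07 J
Energy reaching the spring: E = 233.09 − 21.07 = 212.01 J
At max compression ½kx² = E ⇒ x = √(2E/k) = √(2 × 212.01/2400) = 0.4203 m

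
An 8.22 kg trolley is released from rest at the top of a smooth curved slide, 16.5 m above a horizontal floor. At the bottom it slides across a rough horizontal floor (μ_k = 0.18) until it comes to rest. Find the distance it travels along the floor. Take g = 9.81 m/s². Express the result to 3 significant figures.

d = 91.7 m

Applying the work–energy principle:
At rest all PE has been dissipated by friction: mgh = μ_k m g d
d = h/μ_k = 16.5/0.18 = 91.67 m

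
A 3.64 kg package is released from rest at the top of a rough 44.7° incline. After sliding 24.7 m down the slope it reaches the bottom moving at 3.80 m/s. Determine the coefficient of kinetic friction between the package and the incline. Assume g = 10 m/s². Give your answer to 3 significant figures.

μ_k = 0.948

The energy dissipated by friction is the PE lost minus the KE gained:
mgL sinθ = 632.41 J; ½mv² = 26.281 J
W_f = 632.41 − 26.281 = 606.1 J
μ_k = W_f/(mg cosθ · L) = 606.1/(25.87 × 24.7) = 0.9485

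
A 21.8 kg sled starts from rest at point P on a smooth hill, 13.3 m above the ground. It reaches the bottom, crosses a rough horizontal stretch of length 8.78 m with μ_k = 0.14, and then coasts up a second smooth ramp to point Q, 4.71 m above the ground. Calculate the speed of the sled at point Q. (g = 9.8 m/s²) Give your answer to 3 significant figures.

v = 12.0 m/s

Energy at P: mgh₁ = (21.8)(9.8)(13.3) = 2841.4 J
Friction loss: W_f = μ_k mg d = 262.6 J
At Q: ½mv² + mgh₂ = mgh₁ − W_f
½mv² = 2841.4 − 262.6 − 1006.2 = 1572.6 J
v = √(2 × 1572.6/21.8) = 12.01 m/s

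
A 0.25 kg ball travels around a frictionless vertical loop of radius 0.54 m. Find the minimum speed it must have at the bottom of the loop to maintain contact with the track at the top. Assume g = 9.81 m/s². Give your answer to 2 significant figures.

v = 5.1 m/s

At the top: mg = mv_top²/r ⇒ v_top² = gr = 5.297 m²/s²
Energy from bottom to top (height 2r): ½mv_bot² = ½mv_top² + mg(2r)
v_bot² = gr + 4gr = 5gr = 26.49
v_bot = √(5gr) = 5.147 m/s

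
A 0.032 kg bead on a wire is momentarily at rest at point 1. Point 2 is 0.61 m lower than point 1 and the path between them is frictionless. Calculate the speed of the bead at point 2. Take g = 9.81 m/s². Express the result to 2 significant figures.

By conservation of mechanical energy, mgh = ½mv²
The mass cancels from both sides.
v = √(2gh) = √(2 × 9.81 × 0.61) = √11.968 = 3.460 m/s

v = 3.5 m/s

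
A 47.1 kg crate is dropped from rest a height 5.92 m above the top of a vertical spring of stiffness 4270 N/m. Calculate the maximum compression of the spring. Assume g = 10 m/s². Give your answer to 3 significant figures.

x = 1.26 m

Take the reference level at the top of the uncompressed spring. At max compression the crate has fallen H + x and is momentarily at rest:
mg(H + x) = ½kx²
½(4270)x² − (47.1)(10)x − (47.1)(10)(5.92) = 0
2135x² − 471.0x − 2788 = 0
x = [471.0 + √(221841 + 2.3812e+07)]/(2 × 2135) = 1.258 m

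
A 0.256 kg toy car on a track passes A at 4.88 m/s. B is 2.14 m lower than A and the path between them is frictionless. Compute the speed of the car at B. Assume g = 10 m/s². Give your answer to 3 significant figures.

Mechanical energy is conserved (no friction): ½mv₀² + mgh = ½mv²
v² = v₀² + 2gh = (4.88)² + 2(10)(2.14) = 66.614
v = √66.614 = 8.162 m/s

v = 8.16 m/s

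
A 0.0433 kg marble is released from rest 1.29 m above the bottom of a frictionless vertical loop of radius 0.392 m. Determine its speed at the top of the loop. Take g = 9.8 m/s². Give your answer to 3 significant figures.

v = 3.15 m/s

Energy conservation: mgh = ½mv_top² + mg(2r)
v_top² = 2g(h − 2r) = 2(9.8)(1.29 − 0.7840) = 9.918
v_top = 3.149 m/s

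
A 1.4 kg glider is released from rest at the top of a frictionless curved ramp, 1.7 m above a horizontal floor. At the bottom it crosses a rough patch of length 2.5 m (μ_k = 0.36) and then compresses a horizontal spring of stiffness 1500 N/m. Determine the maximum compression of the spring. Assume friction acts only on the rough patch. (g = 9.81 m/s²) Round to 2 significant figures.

x = 0.12 m

Initial energy: E₁ = mgh = (1.4)(9.81)(1.7) = 23.348 J
Friction removes W_f = μ_k mg d = (0.36)(1.4)(9.81)(2.5) = 12.36 J
Energy reaching the spring: E = 23.348 − 12.36 = 10.987 J
At max compression ½kx² = E ⇒ x = √(2E/k) = √(2 × 10.987/1500) = 0.1210 m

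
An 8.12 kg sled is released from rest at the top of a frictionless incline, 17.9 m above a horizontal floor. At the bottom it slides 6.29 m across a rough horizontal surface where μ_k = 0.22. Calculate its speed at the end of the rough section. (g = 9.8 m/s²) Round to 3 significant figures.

v = 18.0 m/s

Energy bookkeeping (friction removes W_f = μ_k N d):
mgh = ½mv² + μ_k m g d
W_f = μ_k mg d = (0.22)(8.12)(9.8)(6.29) = 110.1 J
½mv² = mgh − W_f = 1424.4 − 110.1 = 1314.3 J
v = √(2 × 1314.3/8.12) = 17.99 m/s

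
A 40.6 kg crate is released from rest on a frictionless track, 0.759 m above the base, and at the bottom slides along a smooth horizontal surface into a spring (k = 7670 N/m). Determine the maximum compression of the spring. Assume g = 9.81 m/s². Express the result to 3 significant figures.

x = 0.281 m

Gravitational PE at the top equals spring PE at max compression: mgh = ½kx²
x = √(2mgh/k) = √(2 × 40.6 × 9.81 × 0.759 / 7670) = 0.2808 m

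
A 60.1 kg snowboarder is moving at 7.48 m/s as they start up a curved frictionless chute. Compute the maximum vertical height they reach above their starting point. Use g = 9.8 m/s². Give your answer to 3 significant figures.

By energy conservation, ½mv² = mgh
h = v²/(2g) = 7.48²/(2 × 9.8) = 2.855 m

h = 2.85 m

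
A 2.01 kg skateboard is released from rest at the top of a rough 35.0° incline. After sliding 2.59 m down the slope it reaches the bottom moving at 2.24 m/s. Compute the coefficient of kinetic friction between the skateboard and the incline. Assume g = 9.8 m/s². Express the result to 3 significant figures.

The energy dissipated by friction is the PE lost minus the KE gained:
mgL sinθ = 29.263 J; ½mv² = 5.0427 J
W_f = 29.263 − 5.0427 = 24.22 J
μ_k = W_f/(mg cosθ · L) = 24.22/(16.14 × 2.59) = 0.5795

μ_k = 0.580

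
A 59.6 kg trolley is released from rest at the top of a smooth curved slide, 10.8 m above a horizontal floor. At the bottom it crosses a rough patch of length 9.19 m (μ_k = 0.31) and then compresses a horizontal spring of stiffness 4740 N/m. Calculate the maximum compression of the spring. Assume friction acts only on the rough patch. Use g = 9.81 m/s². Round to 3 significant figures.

x = 1.40 m

Initial energy: E₁ = mgh = (59.6)(9.81)(10.8) = 6314.5 J
Friction removes W_f = μ_k mg d = (0.31)(59.6)(9.81)(9.19) = 1666 J
Energy reaching the spring: E = 6314.5 − 1666 = 4648.8 J
At max compression ½kx² = E ⇒ x = √(2E/k) = √(2 × 4648.8/4740) = 1.401 m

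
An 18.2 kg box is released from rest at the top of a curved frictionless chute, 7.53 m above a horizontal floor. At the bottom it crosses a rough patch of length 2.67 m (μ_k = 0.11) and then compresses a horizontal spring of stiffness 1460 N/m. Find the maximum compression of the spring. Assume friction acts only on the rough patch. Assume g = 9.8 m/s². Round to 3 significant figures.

x = 1.33 m

Initial energy: E₁ = mgh = (18.2)(9.8)(7.53) = 1343.1 J
Friction removes W_f = μ_k mg d = (0.11)(18.2)(9.8)(2.67) = 52.38 J
Energy reaching the spring: E = 1343.1 − 52.38 = 1290.7 J
At max compression ½kx² = E ⇒ x = √(2E/k) = √(2 × 1290.7/1460) = 1.330 m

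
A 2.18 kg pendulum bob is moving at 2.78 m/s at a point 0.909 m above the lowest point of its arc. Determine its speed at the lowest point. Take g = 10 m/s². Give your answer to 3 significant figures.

v = 5.09 m/s

Energy conservation between the two points: ½mv₀² + mgh = ½mv²
The mass cancels from both sides.
v² = v₀² + 2gh = (2.78)² + 2(10)(0.909) = 25.908
v = √25.908 = 5.090 m/s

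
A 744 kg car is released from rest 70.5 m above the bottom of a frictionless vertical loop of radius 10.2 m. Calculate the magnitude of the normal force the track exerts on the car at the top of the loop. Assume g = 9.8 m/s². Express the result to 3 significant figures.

Energy from release to top (height 2r): mgh = ½mv_top² + mg(2r)
v_top² = 2g(h − 2r) = 2(9.8)(70.5 − 20.40) = 981.96 m²/s²
At the top, both N and weight point toward the centre: N + mg = mv_top²/r
N = m(v_top²/r − g) = 744(981.96/10.2 − 9.8) = 64334 N

N = 64300 N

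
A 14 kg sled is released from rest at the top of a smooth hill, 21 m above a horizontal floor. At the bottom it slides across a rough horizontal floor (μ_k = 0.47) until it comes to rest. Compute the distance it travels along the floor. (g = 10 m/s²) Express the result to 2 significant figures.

d = 45 m

Applying the work–energy principle:
At rest all PE has been dissipated by friction: mgh = μ_k m g d
d = h/μ_k = 21/0.47 = 44.68 m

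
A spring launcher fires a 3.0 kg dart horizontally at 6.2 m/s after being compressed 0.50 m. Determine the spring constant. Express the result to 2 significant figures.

½kx² = ½mv²
k = mv²/x² = (3.0)(6.2)²/(0.50)² = 461.3 N/m

k = 460 N/m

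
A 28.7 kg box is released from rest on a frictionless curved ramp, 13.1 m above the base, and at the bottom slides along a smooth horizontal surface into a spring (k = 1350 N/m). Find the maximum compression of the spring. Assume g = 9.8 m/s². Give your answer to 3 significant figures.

x = 2.34 m

Energy conservation (no friction) from release to max compression: mgh = ½kx²
x = √(2mgh/k) = √(2 × 28.7 × 9.8 × 13.1 / 1350) = 2.336 m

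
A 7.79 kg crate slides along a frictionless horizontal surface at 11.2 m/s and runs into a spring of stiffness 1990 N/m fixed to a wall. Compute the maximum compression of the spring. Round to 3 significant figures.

At max compression the crate is momentarily at rest: ½mv² = ½kx²
x = v√(m/k) = 11.2 × √(7.79/1990) = 0.7007 m

x = 0.701 m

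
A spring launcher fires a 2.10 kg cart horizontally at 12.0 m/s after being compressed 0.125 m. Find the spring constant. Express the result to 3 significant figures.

Spring PE at full compression equals KE at release: ½kx² = ½mv²
k = mv²/x² = (2.10)(12.0)²/(0.125)² = 19354 N/m

k = 19400 N/m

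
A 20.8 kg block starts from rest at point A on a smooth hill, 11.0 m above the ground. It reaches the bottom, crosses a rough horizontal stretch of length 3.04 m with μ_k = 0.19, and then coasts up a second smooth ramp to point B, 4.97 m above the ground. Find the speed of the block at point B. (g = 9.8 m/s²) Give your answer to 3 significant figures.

Energy at A: mgh₁ = (20.8)(9.8)(11.0) = 2242.2 J
Friction loss: W_f = μ_k mg d = 117.7 J
At B: ½mv² + mgh₂ = mgh₁ − W_f
½mv² = 2242.2 − 117.7 − 1013.1 = 1111.4 J
v = √(2 × 1111.4/20.8) = 10.34 m/s

v = 10.3 m/s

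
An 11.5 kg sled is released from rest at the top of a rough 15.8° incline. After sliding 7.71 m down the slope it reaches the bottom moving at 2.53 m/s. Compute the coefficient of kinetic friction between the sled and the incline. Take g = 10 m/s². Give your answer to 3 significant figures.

μ_k = 0.240

mgh = ½mv² + μ_k (mg cosθ) L, with h = L sinθ
mgL sinθ = 241.42 J; ½mv² = 36.805 J
W_f = 241.42 − 36.805 = 204.6 J
μ_k = W_f/(mg cosθ · L) = 204.6/(110.7 × 7.71) = 0.2398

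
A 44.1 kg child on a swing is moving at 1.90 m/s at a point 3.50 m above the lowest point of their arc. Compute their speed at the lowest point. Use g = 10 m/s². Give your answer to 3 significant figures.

v = 8.58 m/s

Energy conservation between the two points: ½mv₀² + mgh = ½mv²
v² = v₀² + 2gh = (1.90)² + 2(10)(3.50) = 73.610
v = √73.610 = 8.580 m/s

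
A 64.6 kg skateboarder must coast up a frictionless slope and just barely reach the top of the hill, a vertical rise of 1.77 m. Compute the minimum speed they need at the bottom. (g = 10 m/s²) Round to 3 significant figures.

v = 5.95 m/s

At the top they are momentarily at rest, so all KE converts to PE: ½mv² = mgh
v = √(2gh) = √(2 × 10 × 1.77) = 5.950 m/s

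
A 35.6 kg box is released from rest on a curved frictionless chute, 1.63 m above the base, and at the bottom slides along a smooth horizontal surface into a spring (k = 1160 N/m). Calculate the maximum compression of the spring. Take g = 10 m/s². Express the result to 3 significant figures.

x = 1.00 m

Gravitational PE at the top equals spring PE at max compression: mgh = ½kx²
x = √(2mgh/k) = √(2 × 35.6 × 10 × 1.63 / 1160) = 1.000 m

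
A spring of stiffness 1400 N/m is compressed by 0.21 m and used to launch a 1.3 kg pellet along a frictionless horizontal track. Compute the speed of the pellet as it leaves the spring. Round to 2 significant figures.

v = 6.9 m/s

The pellet leaves the spring when the spring is at natural length, so ½kx² = ½mv²
v = x√(k/m) = 0.21 × √(1400/1.3) = 6.891 m/s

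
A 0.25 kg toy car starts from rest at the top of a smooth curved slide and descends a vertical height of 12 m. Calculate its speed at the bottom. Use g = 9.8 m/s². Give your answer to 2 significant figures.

Mechanical energy is conserved (no friction): mgh = ½mv²
v = √(2gh) = √(2 × 9.8 × 12) = √235.20 = 15.34 m/s

v = 15 m/s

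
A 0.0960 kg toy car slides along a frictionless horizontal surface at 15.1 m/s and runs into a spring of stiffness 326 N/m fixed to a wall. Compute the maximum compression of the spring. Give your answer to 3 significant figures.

x = 0.259 m

All KE is stored as spring PE at maximum compression: ½mv² = ½kx²
x = v√(m/k) = 15.1 × √(0.0960/326) = 0.2591 m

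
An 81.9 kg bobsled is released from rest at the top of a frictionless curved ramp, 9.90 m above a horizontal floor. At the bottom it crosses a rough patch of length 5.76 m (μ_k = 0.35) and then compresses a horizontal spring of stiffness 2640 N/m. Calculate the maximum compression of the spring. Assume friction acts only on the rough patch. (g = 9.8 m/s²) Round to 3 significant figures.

Initial energy: E₁ = mgh = (81.9)(9.8)(9.90) = 7945.9 J
Friction removes W_f = μ_k mg d = (0.35)(81.9)(9.8)(5.76) = 1618 J
Energy reaching the spring: E = 7945.9 − 1618 = 6327.9 J
At max compression ½kx² = E ⇒ x = √(2E/k) = √(2 × 6327.9/2640) = 2.189 m

x = 2.19 m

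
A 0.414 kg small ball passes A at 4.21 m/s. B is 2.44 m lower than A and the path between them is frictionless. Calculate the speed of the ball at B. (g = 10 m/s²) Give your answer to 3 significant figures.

By conservation of mechanical energy, ½mv₀² + mgh = ½mv²
v² = v₀² + 2gh = (4.21)² + 2(10)(2.44) = 66.524
v = √66.524 = 8.156 m/s

v = 8.16 m/s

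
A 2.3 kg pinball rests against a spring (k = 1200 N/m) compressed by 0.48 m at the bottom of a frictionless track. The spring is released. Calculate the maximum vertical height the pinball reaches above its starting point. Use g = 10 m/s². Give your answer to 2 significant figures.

h = 6.0 m

All spring PE becomes gravitational PE at the highest point: ½kx² = mgh
h = kx²/(2mg) = (1200)(0.48)²/(2 × 2.3 × 10) = 6.010 m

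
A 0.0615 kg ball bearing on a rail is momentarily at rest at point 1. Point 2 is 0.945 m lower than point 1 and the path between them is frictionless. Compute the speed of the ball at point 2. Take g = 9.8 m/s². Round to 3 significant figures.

Energy conservation between the two points: mgh = ½mv²
v = √(2gh) = √(2 × 9.8 × 0.945) = √18.522 = 4.304 m/s

v = 4.30 m/s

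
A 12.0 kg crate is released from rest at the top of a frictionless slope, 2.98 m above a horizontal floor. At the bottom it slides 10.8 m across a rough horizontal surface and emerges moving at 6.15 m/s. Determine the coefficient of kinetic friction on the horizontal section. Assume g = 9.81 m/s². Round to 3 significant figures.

μ_k = 0.0974

Applying the work–energy principle:
mgh = ½mv² + μ_k m g d
mgh = 350.81 J; ½mv² = 226.94 J
W_f = 350.81 − 226.94 = 123.9 J
μ_k = W_f/(mg·d) = 123.9/(117.7 × 10.8) = 0.09743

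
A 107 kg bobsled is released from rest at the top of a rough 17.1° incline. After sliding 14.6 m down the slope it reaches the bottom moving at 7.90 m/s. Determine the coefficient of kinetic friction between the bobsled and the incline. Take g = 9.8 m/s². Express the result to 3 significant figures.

μ_k = 0.0795

Energy balance down the incline: mg L sinθ − ½mv² = μ_k (mg cosθ) L
mgL sinθ = 4501.6 J; ½mv² = 3338.9 J
W_f = 4501.6 − 3338.9 = 1163 J
μ_k = W_f/(mg cosθ · L) = 1163/(1002 × 14.6) = 0.07946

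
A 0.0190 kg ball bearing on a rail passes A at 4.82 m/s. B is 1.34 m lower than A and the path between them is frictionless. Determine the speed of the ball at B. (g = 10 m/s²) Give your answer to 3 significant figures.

v = 7.07 m/s

By conservation of mechanical energy, ½mv₀² + mgh = ½mv²
v² = v₀² + 2gh = (4.82)² + 2(10)(1.34) = 50.032
v = √50.032 = 7.073 m/s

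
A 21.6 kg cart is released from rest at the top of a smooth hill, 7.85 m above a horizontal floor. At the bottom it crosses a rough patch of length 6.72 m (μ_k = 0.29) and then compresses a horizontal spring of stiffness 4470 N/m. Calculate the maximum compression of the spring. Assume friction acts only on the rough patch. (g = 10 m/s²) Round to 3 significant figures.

x = 0.755 m

Initial energy: E₁ = mgh = (21.6)(10)(7.85) = 1695.6 J
Friction removes W_f = μ_k mg d = (0.29)(21.6)(10)(6.72) = 420.9 J
Energy reaching the spring: E = 1695.6 − 420.9 = 1274.7 J
At max compression ½kx² = E ⇒ x = √(2E/k) = √(2 × 1274.7/4470) = 0.7552 m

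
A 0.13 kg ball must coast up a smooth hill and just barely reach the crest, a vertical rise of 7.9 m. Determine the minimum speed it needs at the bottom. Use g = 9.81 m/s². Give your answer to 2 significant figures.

At the top it is momentarily at rest, so all KE converts to PE: ½mv² = mgh
v = √(2gh) = √(2 × 9.81 × 7.9) = 12.45 m/s

v = 12 m/s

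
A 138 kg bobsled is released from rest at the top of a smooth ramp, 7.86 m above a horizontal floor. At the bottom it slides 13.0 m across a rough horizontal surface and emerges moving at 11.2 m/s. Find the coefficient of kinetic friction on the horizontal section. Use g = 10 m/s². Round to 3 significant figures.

Energy bookkeeping (friction removes W_f = μ_k N d):
mgh = ½mv² + μ_k m g d
mgh = 10847 J; ½mv² = 8655.4 J
W_f = 10847 − 8655.4 = 2191 J
μ_k = W_f/(mg·d) = 2191/(1380 × 13.0) = 0.1222

μ_k = 0.122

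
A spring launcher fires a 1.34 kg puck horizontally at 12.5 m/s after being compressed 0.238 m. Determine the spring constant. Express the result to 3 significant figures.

Energy stored in the spring equals the launch KE: ½kx² = ½mv²
k = mv²/x² = (1.34)(12.5)²/(0.238)² = 3696 N/m

k = 3700 N/m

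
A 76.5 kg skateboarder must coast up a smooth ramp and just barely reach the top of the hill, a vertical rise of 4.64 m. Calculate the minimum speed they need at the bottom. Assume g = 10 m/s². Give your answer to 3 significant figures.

At the top they are momentarily at rest, so all KE converts to PE: ½mv² = mgh
v = √(2gh) = √(2 × 10 × 4.64) = 9.633 m/s

v = 9.63 m/s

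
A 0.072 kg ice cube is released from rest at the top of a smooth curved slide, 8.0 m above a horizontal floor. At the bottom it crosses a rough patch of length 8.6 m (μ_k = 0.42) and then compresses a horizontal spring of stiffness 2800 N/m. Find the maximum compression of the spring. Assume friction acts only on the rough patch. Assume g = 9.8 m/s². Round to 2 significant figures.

Initial energy: E₁ = mgh = (0.072)(9.8)(8.0) = 5.6448 J
Friction removes W_f = μ_k mg d = (0.42)(0.072)(9.8)(8.6) = 2.549 J
Energy reaching the spring: E = 5.6448 − 2.549 = 3.0962 J
At max compression ½kx² = E ⇒ x = √(2E/k) = √(2 × 3.0962/2800) = 0.04703 m

x = 0.047 m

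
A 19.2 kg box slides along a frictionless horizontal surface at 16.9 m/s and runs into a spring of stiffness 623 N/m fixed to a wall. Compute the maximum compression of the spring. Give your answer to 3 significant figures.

Conservation of energy between contact and max compression: ½mv² = ½kx²
x = v√(m/k) = 16.9 × √(19.2/623) = 2.967 m

x = 2.97 m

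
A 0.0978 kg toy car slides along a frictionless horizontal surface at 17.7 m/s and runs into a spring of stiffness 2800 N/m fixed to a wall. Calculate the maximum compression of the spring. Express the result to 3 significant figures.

x = 0.105 m

All KE is stored as spring PE at maximum compression: ½mv² = ½kx²
x = v√(m/k) = 17.7 × √(0.0978/2800) = 0.1046 m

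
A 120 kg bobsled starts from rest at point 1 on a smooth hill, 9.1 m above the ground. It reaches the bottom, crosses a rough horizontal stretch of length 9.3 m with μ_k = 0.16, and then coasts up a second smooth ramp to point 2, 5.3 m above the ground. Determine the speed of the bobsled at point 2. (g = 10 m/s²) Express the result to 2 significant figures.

v = 6.8 m/s

Energy at 1: mgh₁ = (120)(10)(9.1) = 10920 J
Friction loss: W_f = μ_k mg d = 1786 J
At 2: ½mv² + mgh₂ = mgh₁ − W_f
½mv² = 10920 − 1786 − 6360.0 = 2774.4 J
v = √(2 × 2774.4/120) = 6.800 m/s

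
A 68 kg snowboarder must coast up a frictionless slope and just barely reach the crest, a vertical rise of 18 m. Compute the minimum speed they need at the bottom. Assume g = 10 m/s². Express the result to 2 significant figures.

v = 19 m/s

At the top they are momentarily at rest, so all KE converts to PE: ½mv² = mgh
v = √(2gh) = √(2 × 10 × 18) = 18.97 m/s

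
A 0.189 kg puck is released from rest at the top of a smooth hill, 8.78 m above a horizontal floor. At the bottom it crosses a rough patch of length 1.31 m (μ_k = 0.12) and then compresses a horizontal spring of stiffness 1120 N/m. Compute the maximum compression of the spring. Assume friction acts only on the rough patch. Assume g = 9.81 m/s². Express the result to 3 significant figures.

Initial energy: E₁ = mgh = (0.189)(9.81)(8.78) = 16.279 J
Friction removes W_f = μ_k mg d = (0.12)(0.189)(9.81)(1.31) = 0.2915 J
Energy reaching the spring: E = 16.279 − 0.2915 = 15.987 J
At max compression ½kx² = E ⇒ x = √(2E/k) = √(2 × 15.987/1120) = 0.1690 m

x = 0.169 m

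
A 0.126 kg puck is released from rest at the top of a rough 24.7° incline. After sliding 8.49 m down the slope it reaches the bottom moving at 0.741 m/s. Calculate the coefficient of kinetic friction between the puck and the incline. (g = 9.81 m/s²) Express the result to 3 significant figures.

μ_k = 0.456

Energy balance down the incline: mg L sinθ − ½mv² = μ_k (mg cosθ) L
mgL sinθ = 4.3852 J; ½mv² = 0.034592 J
W_f = 4.3852 − 0.034592 = 4.351 J
μ_k = W_f/(mg cosθ · L) = 4.351/(1.123 × 8.49) = 0.4563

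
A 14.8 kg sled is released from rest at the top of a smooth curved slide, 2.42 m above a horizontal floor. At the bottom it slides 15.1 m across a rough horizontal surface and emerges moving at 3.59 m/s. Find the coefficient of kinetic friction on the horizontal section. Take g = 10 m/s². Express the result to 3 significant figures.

μ_k = 0.118

Energy bookkeeping (friction removes W_f = μ_k N d):
mgh = ½mv² + μ_k m g d
mgh = 358.16 J; ½mv² = 95.372 J
W_f = 358.16 − 95.372 = 262.8 J
μ_k = W_f/(mg·d) = 262.8/(148.0 × 15.1) = 0.1176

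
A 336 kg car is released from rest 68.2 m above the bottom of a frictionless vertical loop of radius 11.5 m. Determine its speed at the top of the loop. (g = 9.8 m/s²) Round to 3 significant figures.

v = 29.8 m/s

Energy conservation: mgh = ½mv_top² + mg(2r)
v_top² = 2g(h − 2r) = 2(9.8)(68.2 − 23.00) = 885.9
v_top = 29.76 m/s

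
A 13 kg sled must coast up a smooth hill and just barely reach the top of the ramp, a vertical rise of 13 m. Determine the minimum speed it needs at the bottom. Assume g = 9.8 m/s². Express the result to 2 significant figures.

At the top it is momentarily at rest, so all KE converts to PE: ½mv² = mgh
v = √(2gh) = √(2 × 9.8 × 13) = 15.96 m/s

v = 16 m/s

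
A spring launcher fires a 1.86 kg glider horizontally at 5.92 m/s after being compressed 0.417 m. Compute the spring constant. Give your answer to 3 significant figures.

Energy stored in the spring equals the launch KE: ½kx² = ½mv²
k = mv²/x² = (1.86)(5.92)²/(0.417)² = 374.9 N/m

k = 375 N/m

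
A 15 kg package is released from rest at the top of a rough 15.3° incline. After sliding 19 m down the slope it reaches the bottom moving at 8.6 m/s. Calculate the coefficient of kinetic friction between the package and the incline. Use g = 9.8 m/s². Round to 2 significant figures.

The energy dissipated by friction is the PE lost minus the KE gained:
mgL sinθ = 737.00 J; ½mv² = 554.70 J
W_f = 737.00 − 554.70 = 182.3 J
μ_k = W_f/(mg cosθ · L) = 182.3/(141.8 × 19) = 0.06767

μ_k = 0.068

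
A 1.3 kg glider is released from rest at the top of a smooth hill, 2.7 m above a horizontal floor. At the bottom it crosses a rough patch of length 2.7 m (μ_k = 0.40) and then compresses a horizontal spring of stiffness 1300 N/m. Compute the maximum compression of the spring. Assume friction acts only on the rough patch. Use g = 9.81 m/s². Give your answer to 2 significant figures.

x = 0.18 m

Initial energy: E₁ = mgh = (1.3)(9.81)(2.7) = 34.433 J
Friction removes W_f = μ_k mg d = (0.40)(1.3)(9.81)(2.7) = 13.77 J
Energy reaching the spring: E = 34.433 − 13.77 = 20.660 J
At max compression ½kx² = E ⇒ x = √(2E/k) = √(2 × 20.660/1300) = 0.1783 m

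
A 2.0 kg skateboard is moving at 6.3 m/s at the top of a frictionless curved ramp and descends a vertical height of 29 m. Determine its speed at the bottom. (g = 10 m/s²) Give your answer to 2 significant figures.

Equating total energy at the two states: ½mv₀² + mgh = ½mv²
v² = v₀² + 2gh = (6.3)² + 2(10)(29) = 619.69
v = √619.69 = 24.89 m/s

v = 25 m/s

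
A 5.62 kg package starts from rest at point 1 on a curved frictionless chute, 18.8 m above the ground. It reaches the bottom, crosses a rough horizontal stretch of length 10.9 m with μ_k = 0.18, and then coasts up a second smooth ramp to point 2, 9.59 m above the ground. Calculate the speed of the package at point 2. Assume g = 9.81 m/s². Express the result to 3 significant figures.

Energy at 1: mgh₁ = (5.62)(9.81)(18.8) = 1036.5 J
Friction loss: W_f = μ_k mg d = 108.2 J
At 2: ½mv² + mgh₂ = mgh₁ − W_f
½mv² = 1036.5 − 108.2 − 528.72 = 399.60 J
v = √(2 × 399.60/5.62) = 11.93 m/s

v = 11.9 m/s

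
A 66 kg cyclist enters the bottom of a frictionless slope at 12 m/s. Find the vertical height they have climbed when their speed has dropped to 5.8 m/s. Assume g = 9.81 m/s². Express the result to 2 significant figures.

h = 5.6 m

Conservation of energy: ½mv₁² = ½mv₂² + mgh
h = (v₁² − v₂²)/(2g) = (12² − 5.8²)/(2 × 9.81) = 5.625 m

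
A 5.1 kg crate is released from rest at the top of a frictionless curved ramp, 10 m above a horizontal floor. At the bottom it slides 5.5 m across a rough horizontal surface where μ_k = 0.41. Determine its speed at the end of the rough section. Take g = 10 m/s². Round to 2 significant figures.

v = 12 m/s

Applying the work–energy principle:
mgh = ½mv² + μ_k m g d
W_f = μ_k mg d = (0.41)(5.1)(10)(5.5) = 115.0 J
½mv² = mgh − W_f = 510.00 − 115.0 = 395.00 J
v = √(2 × 395.00/5.1) = 12.45 m/s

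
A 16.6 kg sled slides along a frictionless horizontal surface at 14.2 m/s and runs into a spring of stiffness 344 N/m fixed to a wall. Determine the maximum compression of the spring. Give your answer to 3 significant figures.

Conservation of energy between contact and max compression: ½mv² = ½kx²
x = v√(m/k) = 14.2 × √(16.6/344) = 3.119 m

x = 3.12 m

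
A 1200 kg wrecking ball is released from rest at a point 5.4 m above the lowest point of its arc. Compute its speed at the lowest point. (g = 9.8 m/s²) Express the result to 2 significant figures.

By conservation of mechanical energy, mgh = ½mv²
v = √(2gh) = √(2 × 9.8 × 5.4) = √105.84 = 10.29 m/s

v = 10 m/s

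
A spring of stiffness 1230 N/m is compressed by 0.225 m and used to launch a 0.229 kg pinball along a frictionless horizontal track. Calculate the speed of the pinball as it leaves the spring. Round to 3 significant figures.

v = 16.5 m/s

Spring PE converts entirely to kinetic energy: ½kx² = ½mv²
v = x√(k/m) = 0.225 × √(1230/0.229) = 16.49 m/s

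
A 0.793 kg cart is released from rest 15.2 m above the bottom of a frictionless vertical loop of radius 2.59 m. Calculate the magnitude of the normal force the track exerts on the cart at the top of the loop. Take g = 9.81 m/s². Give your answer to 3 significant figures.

Energy from release to top (height 2r): mgh = ½mv_top² + mg(2r)
v_top² = 2g(h − 2r) = 2(9.81)(15.2 − 5.180) = 196.59 m²/s²
At the top, both N and weight point toward the centre: N + mg = mv_top²/r
N = m(v_top²/r − g) = 0.793(196.59/2.59 − 9.81) = 52.41 N

N = 52.4 N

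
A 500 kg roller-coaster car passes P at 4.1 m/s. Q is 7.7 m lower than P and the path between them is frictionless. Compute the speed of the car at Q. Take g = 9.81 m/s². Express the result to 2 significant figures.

By conservation of mechanical energy, ½mv₀² + mgh = ½mv²
v² = v₀² + 2gh = (4.1)² + 2(9.81)(7.7) = 167.88
v = √167.88 = 12.96 m/s

v = 13 m/s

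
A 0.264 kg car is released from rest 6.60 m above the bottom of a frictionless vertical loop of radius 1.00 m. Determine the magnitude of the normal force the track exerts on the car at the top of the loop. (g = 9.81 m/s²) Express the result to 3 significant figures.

N = 21.2 N

Energy from release to top (height 2r): mgh = ½mv_top² + mg(2r)
v_top² = 2g(h − 2r) = 2(9.81)(6.60 − 2.000) = 90.252 m²/s²
At the top, both N and weight point toward the centre: N + mg = mv_top²/r
N = m(v_top²/r − g) = 0.264(90.252/1.00 − 9.81) = 21.24 N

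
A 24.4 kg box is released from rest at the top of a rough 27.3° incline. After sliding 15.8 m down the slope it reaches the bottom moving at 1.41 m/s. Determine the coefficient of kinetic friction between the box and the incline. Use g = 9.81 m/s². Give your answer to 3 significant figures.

Energy balance down the incline: mg L sinθ − ½mv² = μ_k (mg cosθ) L
mgL sinθ = 1734.6 J; ½mv² = 24.255 J
W_f = 1734.6 − 24.255 = 1710 J
μ_k = W_f/(mg cosθ · L) = 1710/(212.7 × 15.8) = 0.5089

μ_k = 0.509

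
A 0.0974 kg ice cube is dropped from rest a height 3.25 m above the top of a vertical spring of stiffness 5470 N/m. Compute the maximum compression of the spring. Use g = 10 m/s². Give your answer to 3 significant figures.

x = 0.0342 m

Let x be the compression. The total drop is H + x, and the cube is instantaneously at rest at max compression, so energy conservation gives:
mg(H + x) = ½kx²
½(5470)x² − (0.0974)(10)x − (0.0974)(10)(3.25) = 0
2735x² − 0.9740x − 3.165 = 0
x = [0.9740 + √(0.9487 + 34631)]/(2 × 2735) = 0.03420 m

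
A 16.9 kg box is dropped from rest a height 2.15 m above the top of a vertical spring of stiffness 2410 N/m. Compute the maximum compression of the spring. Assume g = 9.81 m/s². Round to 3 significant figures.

Measuring PE from the top of the relaxed spring, at max compression the box has dropped H + x with zero KE, so:
mg(H + x) = ½kx²
½(2410)x² − (16.9)(9.81)x − (16.9)(9.81)(2.15) = 0
1205x² − 165.8x − 356.4 = 0
x = [165.8 + √(27486 + 1.7181e+06)]/(2 × 1205) = 0.6170 m

x = 0.617 m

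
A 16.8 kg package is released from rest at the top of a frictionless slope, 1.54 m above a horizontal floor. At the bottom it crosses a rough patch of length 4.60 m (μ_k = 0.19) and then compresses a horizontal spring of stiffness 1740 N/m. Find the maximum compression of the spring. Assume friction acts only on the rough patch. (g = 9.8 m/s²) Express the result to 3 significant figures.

x = 0.355 m

Initial energy: E₁ = mgh = (16.8)(9.8)(1.54) = 253.55 J
Friction removes W_f = μ_k mg d = (0.19)(16.8)(9.8)(4.60) = 143.9 J
Energy reaching the spring: E = 253.55 − 143.9 = 109.65 J
At max compression ½kx² = E ⇒ x = √(2E/k) = √(2 × 109.65/1740) = 0.3550 m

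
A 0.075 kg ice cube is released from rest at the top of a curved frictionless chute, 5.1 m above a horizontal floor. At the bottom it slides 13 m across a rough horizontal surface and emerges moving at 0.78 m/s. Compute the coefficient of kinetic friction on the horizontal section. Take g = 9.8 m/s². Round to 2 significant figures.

μ_k = 0.39

Applying the work–energy principle:
mgh = ½mv² + μ_k m g d
mgh = 3.7485 J; ½mv² = 0.022815 J
W_f = 3.7485 − 0.022815 = 3.726 J
μ_k = W_f/(mg·d) = 3.726/(0.7350 × 13) = 0.3899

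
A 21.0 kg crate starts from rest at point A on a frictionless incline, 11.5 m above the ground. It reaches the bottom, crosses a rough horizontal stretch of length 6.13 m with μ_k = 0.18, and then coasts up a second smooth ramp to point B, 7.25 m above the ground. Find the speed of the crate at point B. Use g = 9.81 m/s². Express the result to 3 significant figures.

Energy at A: mgh₁ = (21.0)(9.81)(11.5) = 2369.1 J
Friction loss: W_f = μ_k mg d = 227.3 J
At B: ½mv² + mgh₂ = mgh₁ − W_f
½mv² = 2369.1 − 227.3 − 1493.6 = 648.23 J
v = √(2 × 648.23/21.0) = 7.857 m/s

v = 7.86 m/s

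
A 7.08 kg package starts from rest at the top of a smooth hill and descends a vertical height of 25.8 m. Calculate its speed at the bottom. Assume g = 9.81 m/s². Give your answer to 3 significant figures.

Energy conservation between the two points: mgh = ½mv²
v = √(2gh) = √(2 × 9.81 × 25.8) = √506.20 = 22.50 m/s

v = 22.5 m/s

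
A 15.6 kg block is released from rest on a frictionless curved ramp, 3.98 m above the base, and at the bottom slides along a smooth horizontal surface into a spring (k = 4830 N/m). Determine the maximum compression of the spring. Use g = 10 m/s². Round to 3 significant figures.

x = 0.507 m

Energy conservation (no friction) from release to max compression: mgh = ½kx²
x = √(2mgh/k) = √(2 × 15.6 × 10 × 3.98 / 4830) = 0.5070 m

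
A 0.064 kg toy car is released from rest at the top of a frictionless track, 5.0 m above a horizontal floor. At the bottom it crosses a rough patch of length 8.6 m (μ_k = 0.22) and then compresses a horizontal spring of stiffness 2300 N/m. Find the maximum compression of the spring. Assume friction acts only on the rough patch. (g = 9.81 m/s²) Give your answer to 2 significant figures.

x = 0.041 m

Initial energy: E₁ = mgh = (0.064)(9.81)(5.0) = 3.1392 J
Friction removes W_f = μ_k mg d = (0.22)(0.064)(9.81)(8.6) = 1.188 J
Energy reaching the spring: E = 3.1392 − 1.188 = 1.9513 J
At max compression ½kx² = E ⇒ x = √(2E/k) = √(2 × 1.9513/2300) = 0.04119 m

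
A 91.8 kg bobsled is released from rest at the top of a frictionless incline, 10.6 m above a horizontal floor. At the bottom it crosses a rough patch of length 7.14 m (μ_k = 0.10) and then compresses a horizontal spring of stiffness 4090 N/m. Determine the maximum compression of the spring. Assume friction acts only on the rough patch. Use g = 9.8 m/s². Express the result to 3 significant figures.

Initial energy: E₁ = mgh = (91.8)(9.8)(10.6) = 9536.2 J
Friction removes W_f = μ_k mg d = (0.10)(91.8)(9.8)(7.14) = 642.3 J
Energy reaching the spring: E = 9536.2 − 642.3 = 8893.8 J
At max compression ½kx² = E ⇒ x = √(2E/k) = √(2 × 8893.8/4090) = 2.085 m

x = 2.09 m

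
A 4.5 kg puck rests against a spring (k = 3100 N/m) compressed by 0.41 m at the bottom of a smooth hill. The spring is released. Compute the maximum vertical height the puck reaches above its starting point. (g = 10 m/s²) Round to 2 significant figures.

Energy conservation from release to the highest point: ½kx² = mgh
h = kx²/(2mg) = (3100)(0.41)²/(2 × 4.5 × 10) = 5.790 m

h = 5.8 m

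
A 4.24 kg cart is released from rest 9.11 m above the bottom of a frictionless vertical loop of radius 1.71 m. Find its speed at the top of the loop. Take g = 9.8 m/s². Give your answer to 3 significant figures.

Energy conservation: mgh = ½mv_top² + mg(2r)
v_top² = 2g(h − 2r) = 2(9.8)(9.11 − 3.420) = 111.5
v_top = 10.56 m/s

v = 10.6 m/s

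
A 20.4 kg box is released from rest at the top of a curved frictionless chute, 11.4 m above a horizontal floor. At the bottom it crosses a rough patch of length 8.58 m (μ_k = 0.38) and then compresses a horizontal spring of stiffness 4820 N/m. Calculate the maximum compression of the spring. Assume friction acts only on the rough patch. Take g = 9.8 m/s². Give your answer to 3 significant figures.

Initial energy: E₁ = mgh = (20.4)(9.8)(11.4) = 2279.1 J
Friction removes W_f = μ_k mg d = (0.38)(20.4)(9.8)(8.58) = 651.8 J
Energy reaching the spring: E = 2279.1 − 651.8 = 1627.3 J
At max compression ½kx² = E ⇒ x = √(2E/k) = √(2 × 1627.3/4820) = 0.8217 m

x = 0.822 m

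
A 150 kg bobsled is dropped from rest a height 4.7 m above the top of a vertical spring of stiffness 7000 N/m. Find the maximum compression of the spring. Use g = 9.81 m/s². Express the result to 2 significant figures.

x = 1.6 m

Measuring PE from the top of the relaxed spring, at max compression the bobsled has dropped H + x with zero KE, so:
mg(H + x) = ½kx²
½(7000)x² − (150)(9.81)x − (150)(9.81)(4.7) = 0
3500x² − 1472x − 6916 = 0
x = [1472 + √(2.165e+06 + 9.6825e+07)]/(2 × 3500) = 1.632 m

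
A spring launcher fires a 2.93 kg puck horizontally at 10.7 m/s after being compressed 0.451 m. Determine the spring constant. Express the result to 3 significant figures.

Spring PE at full compression equals KE at release: ½kx² = ½mv²
k = mv²/x² = (2.93)(10.7)²/(0.451)² = 1649 N/m

k = 1650 N/m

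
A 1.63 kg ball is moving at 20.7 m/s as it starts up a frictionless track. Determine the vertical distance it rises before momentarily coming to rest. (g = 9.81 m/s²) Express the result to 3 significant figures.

Setting KE at the bottom equal to PE gained: ½mv² = mgh
h = v²/(2g) = 20.7²/(2 × 9.81) = 21.84 m

h = 21.8 m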